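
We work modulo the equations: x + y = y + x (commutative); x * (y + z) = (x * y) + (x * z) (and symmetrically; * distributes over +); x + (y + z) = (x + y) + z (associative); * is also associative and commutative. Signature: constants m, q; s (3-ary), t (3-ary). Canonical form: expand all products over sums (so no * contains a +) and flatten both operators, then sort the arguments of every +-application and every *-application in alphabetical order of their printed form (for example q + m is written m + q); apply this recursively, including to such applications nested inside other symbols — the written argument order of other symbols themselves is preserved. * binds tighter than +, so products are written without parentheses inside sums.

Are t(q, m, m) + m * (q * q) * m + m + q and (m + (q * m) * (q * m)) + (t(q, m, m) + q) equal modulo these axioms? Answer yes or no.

Left:  t(q, m, m) + m * (q * q) * m + m + q
  Merge nested applications:  t(q, m, m) + m * m * q * q + m + q
  Sort:  m + m * m * q * q + q + t(q, m, m)
Right:  (m + (q * m) * (q * m)) + (t(q, m, m) + q)
  Un-nest:  m + m * m * q * q + t(q, m, m) + q
  Order the arguments:  m + m * m * q * q + q + t(q, m, m)

Answer: yes — both canonical forms are m + m * m * q * q + q + t(q, m, m)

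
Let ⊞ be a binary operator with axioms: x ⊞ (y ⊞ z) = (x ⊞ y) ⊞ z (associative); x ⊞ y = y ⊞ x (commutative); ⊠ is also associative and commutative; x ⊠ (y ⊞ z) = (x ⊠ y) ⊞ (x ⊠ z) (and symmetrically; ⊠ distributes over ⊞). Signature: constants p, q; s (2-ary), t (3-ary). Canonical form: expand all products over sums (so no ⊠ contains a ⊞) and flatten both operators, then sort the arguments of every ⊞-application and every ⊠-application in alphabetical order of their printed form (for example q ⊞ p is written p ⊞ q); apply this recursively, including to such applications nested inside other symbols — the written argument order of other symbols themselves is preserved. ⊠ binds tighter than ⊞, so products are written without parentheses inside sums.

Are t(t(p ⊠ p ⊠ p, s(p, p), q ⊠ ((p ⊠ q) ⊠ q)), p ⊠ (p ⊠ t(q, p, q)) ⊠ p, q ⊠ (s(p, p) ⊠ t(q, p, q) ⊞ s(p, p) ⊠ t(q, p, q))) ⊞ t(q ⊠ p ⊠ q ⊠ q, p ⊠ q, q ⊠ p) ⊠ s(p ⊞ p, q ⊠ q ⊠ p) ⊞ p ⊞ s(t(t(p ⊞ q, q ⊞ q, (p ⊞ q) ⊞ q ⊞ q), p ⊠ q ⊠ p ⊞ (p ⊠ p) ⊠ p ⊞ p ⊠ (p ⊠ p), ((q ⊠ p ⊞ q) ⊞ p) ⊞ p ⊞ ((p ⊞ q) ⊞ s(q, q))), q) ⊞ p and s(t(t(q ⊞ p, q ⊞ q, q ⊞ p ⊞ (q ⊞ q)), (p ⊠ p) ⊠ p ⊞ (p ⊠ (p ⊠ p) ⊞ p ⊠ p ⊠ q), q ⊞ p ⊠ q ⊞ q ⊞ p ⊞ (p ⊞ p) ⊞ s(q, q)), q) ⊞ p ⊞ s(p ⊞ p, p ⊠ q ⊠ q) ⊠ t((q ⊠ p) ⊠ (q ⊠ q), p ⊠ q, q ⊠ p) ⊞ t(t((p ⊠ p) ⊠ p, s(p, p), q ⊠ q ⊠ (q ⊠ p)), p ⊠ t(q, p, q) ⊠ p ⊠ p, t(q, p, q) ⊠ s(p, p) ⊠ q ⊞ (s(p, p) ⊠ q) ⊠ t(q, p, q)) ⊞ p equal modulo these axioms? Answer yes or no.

Answer: yes — both canonical forms are p ⊞ p ⊞ s(p ⊞ p, p ⊠ q ⊠ q) ⊠ t(p ⊠ q ⊠ q ⊠ q, p ⊠ q, p ⊠ q) ⊞ s(t(t(p ⊞ q, q ⊞ q, p ⊞ q ⊞ q ⊞ q), p ⊠ p ⊠ p ⊞ p ⊠ p ⊠ p ⊞ p ⊠ p ⊠ q, p ⊞ p ⊞ p ⊞ p ⊠ q ⊞ q ⊞ q ⊞ s(q, q)), q) ⊞ t(t(p ⊠ p ⊠ p, s(p, p), p ⊠ q ⊠ q ⊠ q), p ⊠ p ⊠ p ⊠ t(q, p, q), q ⊠ s(p, p) ⊠ t(q, p, q) ⊞ q ⊠ s(p, p) ⊠ t(q, p, q))

Derivation:
Left:  t(t(p ⊠ p ⊠ p, s(p, p), q ⊠ ((p ⊠ q) ⊠ q)), p ⊠ (p ⊠ t(q, p, q)) ⊠ p, q ⊠ (s(p, p) ⊠ t(q, p, q) ⊞ s(p, p) ⊠ t(q, p, q))) ⊞ t(q ⊠ p ⊠ q ⊠ q, p ⊠ q, q ⊠ p) ⊠ s(p ⊞ p, q ⊠ q ⊠ p) ⊞ p ⊞ s(t(t(p ⊞ q, q ⊞ q, (p ⊞ q) ⊞ q ⊞ q), p ⊠ q ⊠ p ⊞ (p ⊠ p) ⊠ p ⊞ p ⊠ (p ⊠ p), ((q ⊠ p ⊞ q) ⊞ p) ⊞ p ⊞ ((p ⊞ q) ⊞ s(q, q))), q) ⊞ p
  Expand products over sums:  t(t(p ⊠ p ⊠ p, s(p, p), p ⊠ q ⊠ q ⊠ q), p ⊠ p ⊠ p ⊠ t(q, p, q), q ⊠ s(p, p) ⊠ t(q, p, q) ⊞ q ⊠ s(p, p) ⊠ t(q, p, q)) ⊞ s(p ⊞ p, p ⊠ q ⊠ q) ⊠ t(p ⊠ q ⊠ q ⊠ q, p ⊠ q, p ⊠ q) ⊞ p ⊞ s(t(t(p ⊞ q, q ⊞ q, p ⊞ q ⊞ q ⊞ q), p ⊠ p ⊠ p ⊞ p ⊠ p ⊠ p ⊞ p ⊠ p ⊠ q, p ⊞ p ⊞ p ⊞ p ⊠ q ⊞ q ⊞ q ⊞ s(q, q)), q) ⊞ p
  Sort:  p ⊞ p ⊞ s(p ⊞ p, p ⊠ q ⊠ q) ⊠ t(p ⊠ q ⊠ q ⊠ q, p ⊠ q, p ⊠ q) ⊞ s(t(t(p ⊞ q, q ⊞ q, p ⊞ q ⊞ q ⊞ q), p ⊠ p ⊠ p ⊞ p ⊠ p ⊠ p ⊞ p ⊠ p ⊠ q, p ⊞ p ⊞ p ⊞ p ⊠ q ⊞ q ⊞ q ⊞ s(q, q)), q) ⊞ t(t(p ⊠ p ⊠ p, s(p, p), p ⊠ q ⊠ q ⊠ q), p ⊠ p ⊠ p ⊠ t(q, p, q), q ⊠ s(p, p) ⊠ t(q, p, q) ⊞ q ⊠ s(p, p) ⊠ t(q, p, q))
Right:  s(t(t(q ⊞ p, q ⊞ q, q ⊞ p ⊞ (q ⊞ q)), (p ⊠ p) ⊠ p ⊞ (p ⊠ (p ⊠ p) ⊞ p ⊠ p ⊠ q), q ⊞ p ⊠ q ⊞ q ⊞ p ⊞ (p ⊞ p) ⊞ s(q, q)), q) ⊞ p ⊞ s(p ⊞ p, p ⊠ q ⊠ q) ⊠ t((q ⊠ p) ⊠ (q ⊠ q), p ⊠ q, q ⊠ p) ⊞ t(t((p ⊠ p) ⊠ p, s(p, p), q ⊠ q ⊠ (q ⊠ p)), p ⊠ t(q, p, q) ⊠ p ⊠ p, t(q, p, q) ⊠ s(p, p) ⊠ q ⊞ (s(p, p) ⊠ q) ⊠ t(q, p, q)) ⊞ p
  Flatten:  s(t(t(p ⊞ q, q ⊞ q, p ⊞ q ⊞ q ⊞ q), p ⊠ p ⊠ p ⊞ p ⊠ p ⊠ p ⊞ p ⊠ p ⊠ q, p ⊞ p ⊞ p ⊞ p ⊠ q ⊞ q ⊞ q ⊞ s(q, q)), q) ⊞ p ⊞ s(p ⊞ p, p ⊠ q ⊠ q) ⊠ t(p ⊠ q ⊠ q ⊠ q, p ⊠ q, p ⊠ q) ⊞ t(t(p ⊠ p ⊠ p, s(p, p), p ⊠ q ⊠ q ⊠ q), p ⊠ p ⊠ p ⊠ t(q, p, q), q ⊠ s(p, p) ⊠ t(q, p, q) ⊞ q ⊠ s(p, p) ⊠ t(q, p, q)) ⊞ p
  Sort arguments:  p ⊞ p ⊞ s(p ⊞ p, p ⊠ q ⊠ q) ⊠ t(p ⊠ q ⊠ q ⊠ q, p ⊠ q, p ⊠ q) ⊞ s(t(t(p ⊞ q, q ⊞ q, p ⊞ q ⊞ q ⊞ q), p ⊠ p ⊠ p ⊞ p ⊠ p ⊠ p ⊞ p ⊠ p ⊠ q, p ⊞ p ⊞ p ⊞ p ⊠ q ⊞ q ⊞ q ⊞ s(q, q)), q) ⊞ t(t(p ⊠ p ⊠ p, s(p, p), p ⊠ q ⊠ q ⊠ q), p ⊠ p ⊠ p ⊠ t(q, p, q), q ⊠ s(p, p) ⊠ t(q, p, q) ⊞ q ⊠ s(p, p) ⊠ t(q, p, q))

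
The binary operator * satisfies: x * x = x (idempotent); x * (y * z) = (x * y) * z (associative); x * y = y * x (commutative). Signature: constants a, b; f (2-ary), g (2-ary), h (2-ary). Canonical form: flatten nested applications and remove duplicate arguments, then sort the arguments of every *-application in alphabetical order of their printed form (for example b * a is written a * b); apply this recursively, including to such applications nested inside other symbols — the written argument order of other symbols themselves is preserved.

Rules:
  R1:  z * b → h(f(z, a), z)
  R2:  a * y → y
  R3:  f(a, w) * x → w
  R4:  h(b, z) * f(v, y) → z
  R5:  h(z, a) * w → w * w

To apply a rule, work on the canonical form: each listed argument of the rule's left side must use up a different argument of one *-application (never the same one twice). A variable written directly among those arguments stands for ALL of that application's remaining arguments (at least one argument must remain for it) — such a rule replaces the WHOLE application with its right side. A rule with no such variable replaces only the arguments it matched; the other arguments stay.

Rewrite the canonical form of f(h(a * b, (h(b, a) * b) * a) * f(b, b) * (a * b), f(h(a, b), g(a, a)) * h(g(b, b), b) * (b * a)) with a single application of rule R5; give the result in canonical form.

Canonical form:  f(a * b * f(b, b) * h(a * b, a * b * h(b, a)), a * b * f(h(a, b), g(a, a)) * h(g(b, b), b))
Apply R5:  consuming h(b, a);  w := a * b, z := b
Every leftover argument binds to the variable; the entire application is replaced.
New term:  f(a * b * f(b, b) * h(a * b, a * b), a * b * f(h(a, b), g(a, a)) * h(g(b, b), b))

Answer: f(a * b * f(b, b) * h(a * b, a * b), a * b * f(h(a, b), g(a, a)) * h(g(b, b), b))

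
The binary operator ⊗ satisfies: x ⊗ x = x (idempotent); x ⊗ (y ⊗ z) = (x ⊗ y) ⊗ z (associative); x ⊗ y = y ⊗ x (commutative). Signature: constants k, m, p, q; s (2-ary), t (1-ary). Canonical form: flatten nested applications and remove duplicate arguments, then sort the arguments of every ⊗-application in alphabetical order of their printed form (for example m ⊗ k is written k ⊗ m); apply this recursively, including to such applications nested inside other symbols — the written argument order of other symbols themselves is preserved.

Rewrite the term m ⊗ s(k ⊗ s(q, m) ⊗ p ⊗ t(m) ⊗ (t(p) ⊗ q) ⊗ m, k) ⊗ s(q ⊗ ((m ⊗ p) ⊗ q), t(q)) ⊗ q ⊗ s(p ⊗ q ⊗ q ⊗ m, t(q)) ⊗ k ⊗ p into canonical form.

Answer: k ⊗ m ⊗ p ⊗ q ⊗ s(k ⊗ m ⊗ p ⊗ q ⊗ s(q, m) ⊗ t(m) ⊗ t(p), k) ⊗ s(m ⊗ p ⊗ q, t(q))

Derivation:
Simplify inside:  s(k ⊗ s(q, m) ⊗ p ⊗ t(m) ⊗ (t(p) ⊗ q) ⊗ m, k)  →  s(k ⊗ m ⊗ p ⊗ q ⊗ s(q, m) ⊗ t(m) ⊗ t(p), k)
Simplify inside:  s(q ⊗ ((m ⊗ p) ⊗ q), t(q))  →  s(m ⊗ p ⊗ q, t(q))
Inside:  s(p ⊗ q ⊗ q ⊗ m, t(q))  →  s(m ⊗ p ⊗ q, t(q))
Deduplicate:  drop duplicate s(m ⊗ p ⊗ q, t(q))
Order the arguments:  k ⊗ m ⊗ p ⊗ q ⊗ s(k ⊗ m ⊗ p ⊗ q ⊗ s(q, m) ⊗ t(m) ⊗ t(p), k) ⊗ s(m ⊗ p ⊗ q, t(q))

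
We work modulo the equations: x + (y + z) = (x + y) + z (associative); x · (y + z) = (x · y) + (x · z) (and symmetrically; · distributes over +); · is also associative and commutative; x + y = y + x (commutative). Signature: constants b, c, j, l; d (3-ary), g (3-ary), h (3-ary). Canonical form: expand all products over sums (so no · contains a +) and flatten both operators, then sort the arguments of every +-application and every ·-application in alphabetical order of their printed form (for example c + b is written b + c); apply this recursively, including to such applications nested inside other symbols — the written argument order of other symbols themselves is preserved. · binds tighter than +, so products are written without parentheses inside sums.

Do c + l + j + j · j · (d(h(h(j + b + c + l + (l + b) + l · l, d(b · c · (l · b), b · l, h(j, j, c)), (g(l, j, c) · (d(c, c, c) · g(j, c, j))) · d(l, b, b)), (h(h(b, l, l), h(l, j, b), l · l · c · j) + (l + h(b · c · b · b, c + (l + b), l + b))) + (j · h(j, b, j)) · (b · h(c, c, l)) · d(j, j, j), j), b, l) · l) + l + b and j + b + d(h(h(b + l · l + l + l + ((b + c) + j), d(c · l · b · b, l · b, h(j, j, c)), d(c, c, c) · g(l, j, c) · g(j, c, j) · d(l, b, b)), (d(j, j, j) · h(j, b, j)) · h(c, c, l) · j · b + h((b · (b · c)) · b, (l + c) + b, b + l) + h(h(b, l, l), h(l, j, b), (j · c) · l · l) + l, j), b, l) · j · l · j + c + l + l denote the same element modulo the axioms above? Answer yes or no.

Answer: yes — both canonical forms are b + c + d(h(h(b + b + c + j + l + l + l · l, d(b · b · c · l, b · l, h(j, j, c)), d(c, c, c) · d(l, b, b) · g(j, c, j) · g(l, j, c)), b · d(j, j, j) · h(c, c, l) · h(j, b, j) · j + h(b · b · b · c, b + c + l, b + l) + h(h(b, l, l), h(l, j, b), c · j · l · l) + l, j), b, l) · j · j · l + j + l + l

Derivation:
Left:  c + l + j + j · j · (d(h(h(j + b + c + l + (l + b) + l · l, d(b · c · (l · b), b · l, h(j, j, c)), (g(l, j, c) · (d(c, c, c) · g(j, c, j))) · d(l, b, b)), (h(h(b, l, l), h(l, j, b), l · l · c · j) + (l + h(b · c · b · b, c + (l + b), l + b))) + (j · h(j, b, j)) · (b · h(c, c, l)) · d(j, j, j), j), b, l) · l) + l + b
  Flatten:  c + l + j + d(h(h(b + b + c + j + l + l + l · l, d(b · b · c · l, b · l, h(j, j, c)), d(c, c, c) · d(l, b, b) · g(j, c, j) · g(l, j, c)), b · d(j, j, j) · h(c, c, l) · h(j, b, j) · j + h(b · b · b · c, b + c + l, b + l) + h(h(b, l, l), h(l, j, b), c · j · l · l) + l, j), b, l) · j · j · l + l + b
  Order the arguments:  b + c + d(h(h(b + b + c + j + l + l + l · l, d(b · b · c · l, b · l, h(j, j, c)), d(c, c, c) · d(l, b, b) · g(j, c, j) · g(l, j, c)), b · d(j, j, j) · h(c, c, l) · h(j, b, j) · j + h(b · b · b · c, b + c + l, b + l) + h(h(b, l, l), h(l, j, b), c · j · l · l) + l, j), b, l) · j · j · l + j + l + l
Right:  j + b + d(h(h(b + l · l + l + l + ((b + c) + j), d(c · l · b · b, l · b, h(j, j, c)), d(c, c, c) · g(l, j, c) · g(j, c, j) · d(l, b, b)), (d(j, j, j) · h(j, b, j)) · h(c, c, l) · j · b + h((b · (b · c)) · b, (l + c) + b, b + l) + h(h(b, l, l), h(l, j, b), (j · c) · l · l) + l, j), b, l) · j · l · j + c + l + l
  Merge nested applications:  j + b + d(h(h(b + b + c + j + l + l + l · l, d(b · b · c · l, b · l, h(j, j, c)), d(c, c, c) · d(l, b, b) · g(j, c, j) · g(l, j, c)), b · d(j, j, j) · h(c, c, l) · h(j, b, j) · j + h(b · b · b · c, b + c + l, b + l) + h(h(b, l, l), h(l, j, b), c · j · l · l) + l, j), b, l) · j · j · l + c + l + l
  Order the arguments:  b + c + d(h(h(b + b + c + j + l + l + l · l, d(b · b · c · l, b · l, h(j, j, c)), d(c, c, c) · d(l, b, b) · g(j, c, j) · g(l, j, c)), b · d(j, j, j) · h(c, c, l) · h(j, b, j) · j + h(b · b · b · c, b + c + l, b + l) + h(h(b, l, l), h(l, j, b), c · j · l · l) + l, j), b, l) · j · j · l + j + l + l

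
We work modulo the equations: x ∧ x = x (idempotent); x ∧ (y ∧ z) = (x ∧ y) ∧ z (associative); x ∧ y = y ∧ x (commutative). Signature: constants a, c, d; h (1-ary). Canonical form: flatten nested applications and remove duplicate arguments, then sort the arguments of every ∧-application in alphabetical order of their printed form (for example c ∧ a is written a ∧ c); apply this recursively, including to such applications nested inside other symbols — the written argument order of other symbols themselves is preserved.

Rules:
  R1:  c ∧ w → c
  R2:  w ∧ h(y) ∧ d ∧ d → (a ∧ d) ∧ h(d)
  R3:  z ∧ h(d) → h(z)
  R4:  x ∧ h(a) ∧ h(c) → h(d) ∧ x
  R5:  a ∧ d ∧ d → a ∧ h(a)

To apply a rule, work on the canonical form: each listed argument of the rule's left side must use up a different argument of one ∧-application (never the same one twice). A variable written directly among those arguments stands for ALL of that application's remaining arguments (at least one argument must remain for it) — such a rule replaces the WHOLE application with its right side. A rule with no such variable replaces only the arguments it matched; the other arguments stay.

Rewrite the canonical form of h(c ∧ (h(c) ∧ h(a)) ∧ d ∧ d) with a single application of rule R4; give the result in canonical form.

Answer: h(c ∧ d ∧ h(d))

Derivation:
Canonical form:  h(c ∧ d ∧ h(a) ∧ h(c))
R4 matches:  uses h(a), h(c);  x := c ∧ d
Every leftover argument binds to the variable; the entire application is replaced.
New term:  h(c ∧ d ∧ h(d))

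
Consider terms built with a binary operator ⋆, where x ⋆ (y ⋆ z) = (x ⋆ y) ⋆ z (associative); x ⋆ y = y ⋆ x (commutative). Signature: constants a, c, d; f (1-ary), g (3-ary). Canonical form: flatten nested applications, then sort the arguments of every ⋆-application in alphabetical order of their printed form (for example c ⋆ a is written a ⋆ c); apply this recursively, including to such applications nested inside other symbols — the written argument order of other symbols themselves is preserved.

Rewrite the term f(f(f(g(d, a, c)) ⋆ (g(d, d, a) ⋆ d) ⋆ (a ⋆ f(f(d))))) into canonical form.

Focus inside:  f(g(d, a, c)) ⋆ (g(d, d, a) ⋆ d) ⋆ (a ⋆ f(f(d)))
Un-nest:  f(g(d, a, c)) ⋆ g(d, d, a) ⋆ d ⋆ a ⋆ f(f(d))
Sort:  a ⋆ d ⋆ f(f(d)) ⋆ f(g(d, a, c)) ⋆ g(d, d, a)
Put back:  f(f(a ⋆ d ⋆ f(f(d)) ⋆ f(g(d, a, c)) ⋆ g(d, d, a)))

Answer: f(f(a ⋆ d ⋆ f(f(d)) ⋆ f(g(d, a, c)) ⋆ g(d, d, a)))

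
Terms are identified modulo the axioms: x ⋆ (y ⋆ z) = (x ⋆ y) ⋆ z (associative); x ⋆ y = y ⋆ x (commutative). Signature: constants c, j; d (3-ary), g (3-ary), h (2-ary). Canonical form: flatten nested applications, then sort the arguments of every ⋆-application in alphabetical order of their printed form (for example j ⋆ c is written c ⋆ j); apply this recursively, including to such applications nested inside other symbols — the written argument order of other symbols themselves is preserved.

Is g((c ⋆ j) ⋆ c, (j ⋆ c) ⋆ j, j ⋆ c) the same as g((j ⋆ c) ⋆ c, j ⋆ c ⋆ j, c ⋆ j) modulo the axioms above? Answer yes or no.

Answer: yes — both canonical forms are g(c ⋆ c ⋆ j, c ⋆ j ⋆ j, c ⋆ j)

Derivation:
Left:  g((c ⋆ j) ⋆ c, (j ⋆ c) ⋆ j, j ⋆ c)
  Descend into:  (j ⋆ c) ⋆ j
  Flatten:  j ⋆ c ⋆ j
  Sort arguments:  c ⋆ j ⋆ j
  Reassemble:  g(c ⋆ c ⋆ j, c ⋆ j ⋆ j, c ⋆ j)
Right:  g((j ⋆ c) ⋆ c, j ⋆ c ⋆ j, c ⋆ j)
  Descend into:  (j ⋆ c) ⋆ c
  Merge nested applications:  j ⋆ c ⋆ c
  Sort:  c ⋆ c ⋆ j
  Put back:  g(c ⋆ c ⋆ j, c ⋆ j ⋆ j, c ⋆ j)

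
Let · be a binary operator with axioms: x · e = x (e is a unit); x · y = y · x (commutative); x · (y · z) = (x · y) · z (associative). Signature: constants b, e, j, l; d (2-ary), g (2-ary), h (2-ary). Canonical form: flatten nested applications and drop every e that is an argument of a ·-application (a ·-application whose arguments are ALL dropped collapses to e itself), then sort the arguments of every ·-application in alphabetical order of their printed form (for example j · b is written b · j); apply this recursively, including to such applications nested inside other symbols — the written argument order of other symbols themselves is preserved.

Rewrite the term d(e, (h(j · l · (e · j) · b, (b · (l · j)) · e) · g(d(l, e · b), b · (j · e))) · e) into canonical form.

Answer: d(e, g(d(l, b), b · j) · h(b · j · j · l, b · j · l))

Derivation:
Work inside:  (h(j · l · (e · j) · b, (b · (l · j)) · e) · g(d(l, e · b), b · (j · e))) · e
Merge nested applications:  h(j · l · (e · j) · b, (b · (l · j)) · e) · g(d(l, e · b), b · (j · e)) · e
Canonicalize subterm:  h(j · l · (e · j) · b, (b · (l · j)) · e)  →  h(b · j · j · l, b · j · l)
Simplify inside:  g(d(l, e · b), b · (j · e))  →  g(d(l, b), b · j)
Units out:  drop e
Sort arguments:  g(d(l, b), b · j) · h(b · j · j · l, b · j · l)
Put back:  d(e, g(d(l, b), b · j) · h(b · j · j · l, b · j · l))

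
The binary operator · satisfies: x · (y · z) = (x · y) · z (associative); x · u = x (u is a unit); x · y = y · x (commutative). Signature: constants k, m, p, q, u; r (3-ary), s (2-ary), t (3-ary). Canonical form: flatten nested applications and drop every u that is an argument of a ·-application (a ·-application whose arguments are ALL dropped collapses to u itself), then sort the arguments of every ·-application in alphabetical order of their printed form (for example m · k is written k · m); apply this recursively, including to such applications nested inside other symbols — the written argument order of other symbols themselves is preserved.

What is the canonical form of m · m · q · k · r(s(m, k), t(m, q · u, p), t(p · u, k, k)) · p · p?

Inside:  r(s(m, k), t(m, q · u, p), t(p · u, k, k))  →  r(s(m, k), t(m, q, p), t(p, k, k))
Sort:  k · m · m · p · p · q · r(s(m, k), t(m, q, p), t(p, k, k))

Answer: k · m · m · p · p · q · r(s(m, k), t(m, q, p), t(p, k, k))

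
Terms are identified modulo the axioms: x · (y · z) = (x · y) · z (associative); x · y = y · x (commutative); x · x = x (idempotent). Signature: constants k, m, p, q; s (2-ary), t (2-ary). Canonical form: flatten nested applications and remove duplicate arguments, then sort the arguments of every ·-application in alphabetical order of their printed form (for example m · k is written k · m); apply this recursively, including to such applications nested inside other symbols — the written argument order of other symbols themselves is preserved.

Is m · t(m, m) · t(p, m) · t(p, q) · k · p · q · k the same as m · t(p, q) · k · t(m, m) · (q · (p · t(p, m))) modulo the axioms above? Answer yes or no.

Left:  m · t(m, m) · t(p, m) · t(p, q) · k · p · q · k
  Idempotence:  drop duplicate k
  Order the arguments:  k · m · p · q · t(m, m) · t(p, m) · t(p, q)
Right:  m · t(p, q) · k · t(m, m) · (q · (p · t(p, m)))
  Merge nested applications:  m · t(p, q) · k · t(m, m) · q · p · t(p, m)
  Order the arguments:  k · m · p · q · t(m, m) · t(p, m) · t(p, q)

Answer: yes — both canonical forms are k · m · p · q · t(m, m) · t(p, m) · t(p, q)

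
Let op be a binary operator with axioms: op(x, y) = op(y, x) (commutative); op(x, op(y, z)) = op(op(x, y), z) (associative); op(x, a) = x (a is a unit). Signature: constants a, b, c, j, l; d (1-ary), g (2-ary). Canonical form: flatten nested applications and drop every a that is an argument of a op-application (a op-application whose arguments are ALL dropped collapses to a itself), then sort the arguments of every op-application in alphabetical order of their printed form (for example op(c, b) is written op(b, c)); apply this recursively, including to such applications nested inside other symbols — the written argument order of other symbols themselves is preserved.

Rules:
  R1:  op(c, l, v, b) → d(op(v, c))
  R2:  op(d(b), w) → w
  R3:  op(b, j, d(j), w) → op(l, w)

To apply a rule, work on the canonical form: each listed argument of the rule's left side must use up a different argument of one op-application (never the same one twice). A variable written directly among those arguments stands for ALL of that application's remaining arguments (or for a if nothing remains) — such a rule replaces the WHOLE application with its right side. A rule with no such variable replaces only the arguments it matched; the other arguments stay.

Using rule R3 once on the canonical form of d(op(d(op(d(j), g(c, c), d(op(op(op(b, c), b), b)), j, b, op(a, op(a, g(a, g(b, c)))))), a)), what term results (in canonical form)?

Answer: d(d(op(d(op(b, b, b, c)), g(a, g(b, c)), g(c, c), l)))

Derivation:
Canonical form:  d(d(op(b, d(j), d(op(b, b, b, c)), g(a, g(b, c)), g(c, c), j)))
Match R3:  consume b, d(j), j;  w := op(d(op(b, b, b, c)), g(a, g(b, c)), g(c, c))
The variable takes the whole remainder — replace the entire application.
New term:  d(d(op(d(op(b, b, b, c)), g(a, g(b, c)), g(c, c), l)))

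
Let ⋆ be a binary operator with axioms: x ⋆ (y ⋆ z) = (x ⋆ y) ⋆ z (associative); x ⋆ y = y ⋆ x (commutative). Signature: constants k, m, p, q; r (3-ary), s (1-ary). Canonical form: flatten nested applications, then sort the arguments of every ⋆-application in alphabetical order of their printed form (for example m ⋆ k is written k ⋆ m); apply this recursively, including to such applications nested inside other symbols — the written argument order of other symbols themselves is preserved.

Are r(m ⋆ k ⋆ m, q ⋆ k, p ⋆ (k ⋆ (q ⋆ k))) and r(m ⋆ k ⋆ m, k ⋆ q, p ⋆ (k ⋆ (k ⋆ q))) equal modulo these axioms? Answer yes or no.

Answer: yes — both canonical forms are r(k ⋆ m ⋆ m, k ⋆ q, k ⋆ k ⋆ p ⋆ q)

Derivation:
Left:  r(m ⋆ k ⋆ m, q ⋆ k, p ⋆ (k ⋆ (q ⋆ k)))
  Focus inside:  p ⋆ (k ⋆ (q ⋆ k))
  Merge nested applications:  p ⋆ k ⋆ q ⋆ k
  Sort arguments:  k ⋆ k ⋆ p ⋆ q
  Rebuild:  r(k ⋆ m ⋆ m, k ⋆ q, k ⋆ k ⋆ p ⋆ q)
Right:  r(m ⋆ k ⋆ m, k ⋆ q, p ⋆ (k ⋆ (k ⋆ q)))
  Focus inside:  p ⋆ (k ⋆ (k ⋆ q))
  Merge nested applications:  p ⋆ k ⋆ k ⋆ q
  Sort arguments:  k ⋆ k ⋆ p ⋆ q
  Reassemble:  r(k ⋆ m ⋆ m, k ⋆ q, k ⋆ k ⋆ p ⋆ q)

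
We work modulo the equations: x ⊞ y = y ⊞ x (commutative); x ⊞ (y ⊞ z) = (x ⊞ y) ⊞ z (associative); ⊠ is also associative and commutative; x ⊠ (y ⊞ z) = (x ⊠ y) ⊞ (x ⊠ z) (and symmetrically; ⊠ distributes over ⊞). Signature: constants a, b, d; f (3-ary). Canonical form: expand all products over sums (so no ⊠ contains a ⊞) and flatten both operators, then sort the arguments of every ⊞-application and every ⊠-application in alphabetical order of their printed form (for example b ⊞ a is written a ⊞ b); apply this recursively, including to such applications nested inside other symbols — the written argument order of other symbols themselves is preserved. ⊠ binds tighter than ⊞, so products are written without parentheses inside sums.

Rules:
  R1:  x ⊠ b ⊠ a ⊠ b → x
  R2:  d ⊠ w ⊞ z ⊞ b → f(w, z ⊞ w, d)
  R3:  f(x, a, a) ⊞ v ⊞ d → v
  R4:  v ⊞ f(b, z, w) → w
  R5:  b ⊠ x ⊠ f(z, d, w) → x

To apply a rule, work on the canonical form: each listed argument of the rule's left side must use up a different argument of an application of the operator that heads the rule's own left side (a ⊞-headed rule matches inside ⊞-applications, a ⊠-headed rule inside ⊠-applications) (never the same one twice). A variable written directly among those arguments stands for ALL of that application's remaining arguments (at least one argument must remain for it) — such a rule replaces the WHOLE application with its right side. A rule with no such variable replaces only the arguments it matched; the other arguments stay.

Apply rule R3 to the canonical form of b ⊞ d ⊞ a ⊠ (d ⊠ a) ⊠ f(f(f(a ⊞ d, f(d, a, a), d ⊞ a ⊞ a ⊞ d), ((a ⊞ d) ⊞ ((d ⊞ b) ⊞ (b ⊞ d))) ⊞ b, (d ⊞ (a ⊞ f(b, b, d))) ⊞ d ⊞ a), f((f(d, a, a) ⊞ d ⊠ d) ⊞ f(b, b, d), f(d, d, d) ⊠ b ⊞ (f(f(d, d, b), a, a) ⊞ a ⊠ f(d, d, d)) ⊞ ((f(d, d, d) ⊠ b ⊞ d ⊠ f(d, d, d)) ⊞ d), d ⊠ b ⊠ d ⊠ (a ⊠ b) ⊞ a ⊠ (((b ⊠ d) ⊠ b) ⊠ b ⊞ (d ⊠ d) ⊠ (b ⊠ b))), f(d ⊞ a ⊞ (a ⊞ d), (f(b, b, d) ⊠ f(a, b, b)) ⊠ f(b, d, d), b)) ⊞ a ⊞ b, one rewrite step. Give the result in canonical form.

Answer: a ⊞ a ⊠ a ⊠ d ⊠ f(f(f(a ⊞ d, f(d, a, a), a ⊞ a ⊞ d ⊞ d), a ⊞ b ⊞ b ⊞ b ⊞ d ⊞ d ⊞ d, a ⊞ a ⊞ d ⊞ d ⊞ f(b, b, d)), f(d ⊠ d ⊞ f(b, b, d) ⊞ f(d, a, a), a ⊠ f(d, d, d) ⊞ b ⊠ f(d, d, d) ⊞ b ⊠ f(d, d, d) ⊞ d ⊠ f(d, d, d), a ⊠ b ⊠ b ⊠ b ⊠ d ⊞ a ⊠ b ⊠ b ⊠ d ⊠ d ⊞ a ⊠ b ⊠ b ⊠ d ⊠ d), f(a ⊞ a ⊞ d ⊞ d, f(a, b, b) ⊠ f(b, b, d) ⊠ f(b, d, d), b)) ⊞ b ⊞ b ⊞ d

Derivation:
Canonical form:  a ⊞ a ⊠ a ⊠ d ⊠ f(f(f(a ⊞ d, f(d, a, a), a ⊞ a ⊞ d ⊞ d), a ⊞ b ⊞ b ⊞ b ⊞ d ⊞ d ⊞ d, a ⊞ a ⊞ d ⊞ d ⊞ f(b, b, d)), f(d ⊠ d ⊞ f(b, b, d) ⊞ f(d, a, a), a ⊠ f(d, d, d) ⊞ b ⊠ f(d, d, d) ⊞ b ⊠ f(d, d, d) ⊞ d ⊞ d ⊠ f(d, d, d) ⊞ f(f(d, d, b), a, a), a ⊠ b ⊠ b ⊠ b ⊠ d ⊞ a ⊠ b ⊠ b ⊠ d ⊠ d ⊞ a ⊠ b ⊠ b ⊠ d ⊠ d), f(a ⊞ a ⊞ d ⊞ d, f(a, b, b) ⊠ f(b, b, d) ⊠ f(b, d, d), b)) ⊞ b ⊞ b ⊞ d
Apply R3:  consuming d, f(f(d, d, b), a, a);  v := a ⊠ f(d, d, d) ⊞ b ⊠ f(d, d, d) ⊞ b ⊠ f(d, d, d) ⊞ d ⊠ f(d, d, d), x := f(d, d, b)
Every leftover argument binds to the variable; the entire application is replaced.
Giving:  a ⊞ a ⊠ a ⊠ d ⊠ f(f(f(a ⊞ d, f(d, a, a), a ⊞ a ⊞ d ⊞ d), a ⊞ b ⊞ b ⊞ b ⊞ d ⊞ d ⊞ d, a ⊞ a ⊞ d ⊞ d ⊞ f(b, b, d)), f(d ⊠ d ⊞ f(b, b, d) ⊞ f(d, a, a), a ⊠ f(d, d, d) ⊞ b ⊠ f(d, d, d) ⊞ b ⊠ f(d, d, d) ⊞ d ⊠ f(d, d, d), a ⊠ b ⊠ b ⊠ b ⊠ d ⊞ a ⊠ b ⊠ b ⊠ d ⊠ d ⊞ a ⊠ b ⊠ b ⊠ d ⊠ d), f(a ⊞ a ⊞ d ⊞ d, f(a, b, b) ⊠ f(b, b, d) ⊠ f(b, d, d), b)) ⊞ b ⊞ b ⊞ d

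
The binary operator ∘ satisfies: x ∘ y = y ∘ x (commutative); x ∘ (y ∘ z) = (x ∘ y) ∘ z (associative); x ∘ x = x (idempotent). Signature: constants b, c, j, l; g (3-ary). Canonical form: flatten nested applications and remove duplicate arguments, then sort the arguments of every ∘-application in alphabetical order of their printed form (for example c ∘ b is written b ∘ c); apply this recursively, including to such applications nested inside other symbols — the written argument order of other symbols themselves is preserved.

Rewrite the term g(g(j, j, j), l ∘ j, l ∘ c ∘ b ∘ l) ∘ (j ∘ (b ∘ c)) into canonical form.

Answer: b ∘ c ∘ g(g(j, j, j), j ∘ l, b ∘ c ∘ l) ∘ j

Derivation:
Merge nested applications:  g(g(j, j, j), l ∘ j, l ∘ c ∘ b ∘ l) ∘ j ∘ b ∘ c
Inside:  g(g(j, j, j), l ∘ j, l ∘ c ∘ b ∘ l)  →  g(g(j, j, j), j ∘ l, b ∘ c ∘ l)
Order the arguments:  b ∘ c ∘ g(g(j, j, j), j ∘ l, b ∘ c ∘ l) ∘ j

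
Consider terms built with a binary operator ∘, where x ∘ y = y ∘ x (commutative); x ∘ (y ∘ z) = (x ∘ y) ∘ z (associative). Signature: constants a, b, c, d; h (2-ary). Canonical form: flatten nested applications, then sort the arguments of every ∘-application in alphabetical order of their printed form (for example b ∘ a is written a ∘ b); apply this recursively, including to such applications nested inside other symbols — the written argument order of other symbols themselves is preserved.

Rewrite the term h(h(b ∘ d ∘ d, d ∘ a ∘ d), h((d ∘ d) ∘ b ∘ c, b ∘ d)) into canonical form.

Focus inside:  (d ∘ d) ∘ b ∘ c
Merge nested applications:  d ∘ d ∘ b ∘ c
Sort:  b ∘ c ∘ d ∘ d
Reassemble:  h(h(b ∘ d ∘ d, a ∘ d ∘ d), h(b ∘ c ∘ d ∘ d, b ∘ d))

Answer: h(h(b ∘ d ∘ d, a ∘ d ∘ d), h(b ∘ c ∘ d ∘ d, b ∘ d))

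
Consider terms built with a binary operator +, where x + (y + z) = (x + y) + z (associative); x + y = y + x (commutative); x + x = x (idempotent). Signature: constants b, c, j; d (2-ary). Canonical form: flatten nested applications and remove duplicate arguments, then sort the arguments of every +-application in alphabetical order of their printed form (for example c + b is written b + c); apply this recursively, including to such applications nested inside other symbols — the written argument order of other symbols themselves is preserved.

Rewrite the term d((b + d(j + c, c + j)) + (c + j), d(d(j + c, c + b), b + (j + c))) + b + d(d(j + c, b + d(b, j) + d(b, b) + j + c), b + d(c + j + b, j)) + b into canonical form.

Inside:  d((b + d(j + c, c + j)) + (c + j), d(d(j + c, c + b), b + (j + c)))  →  d(b + c + d(c + j, c + j) + j, d(d(c + j, b + c), b + c + j))
Canonicalize subterm:  d(d(j + c, b + d(b, j) + d(b, b) + j + c), b + d(c + j + b, j))  →  d(d(c + j, b + c + d(b, b) + d(b, j) + j), b + d(b + c + j, j))
Idempotence:  drop duplicate b
Sort arguments:  b + d(b + c + d(c + j, c + j) + j, d(d(c + j, b + c), b + c + j)) + d(d(c + j, b + c + d(b, b) + d(b, j) + j), b + d(b + c + j, j))

Answer: b + d(b + c + d(c + j, c + j) + j, d(d(c + j, b + c), b + c + j)) + d(d(c + j, b + c + d(b, b) + d(b, j) + j), b + d(b + c + j, j))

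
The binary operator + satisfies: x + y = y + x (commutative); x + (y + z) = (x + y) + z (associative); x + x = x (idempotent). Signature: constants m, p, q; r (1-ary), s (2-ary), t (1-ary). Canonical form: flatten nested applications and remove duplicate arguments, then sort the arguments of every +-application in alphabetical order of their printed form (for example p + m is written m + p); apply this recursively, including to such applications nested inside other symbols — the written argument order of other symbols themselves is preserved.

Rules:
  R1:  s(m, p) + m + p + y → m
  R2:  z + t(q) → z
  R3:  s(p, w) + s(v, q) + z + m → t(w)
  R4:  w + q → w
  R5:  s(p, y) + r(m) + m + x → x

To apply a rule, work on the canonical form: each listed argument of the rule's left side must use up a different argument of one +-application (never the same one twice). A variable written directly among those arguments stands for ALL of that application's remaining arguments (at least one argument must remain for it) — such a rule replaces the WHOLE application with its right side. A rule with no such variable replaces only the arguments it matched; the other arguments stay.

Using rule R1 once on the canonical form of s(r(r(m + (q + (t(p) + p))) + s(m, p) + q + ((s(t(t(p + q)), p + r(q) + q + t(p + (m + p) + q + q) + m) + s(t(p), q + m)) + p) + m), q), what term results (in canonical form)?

Canonical form:  s(r(m + p + q + r(m + p + q + t(p)) + s(m, p) + s(t(p), m + q) + s(t(t(p + q)), m + p + q + r(q) + t(m + p + q))), q)
R1 matches:  uses m, p, s(m, p);  y := q + r(m + p + q + t(p)) + s(t(p), m + q) + s(t(t(p + q)), m + p + q + r(q) + t(m + p + q))
Every leftover argument binds to the variable; the entire application is replaced.
Giving:  s(r(m), q)

Answer: s(r(m), q)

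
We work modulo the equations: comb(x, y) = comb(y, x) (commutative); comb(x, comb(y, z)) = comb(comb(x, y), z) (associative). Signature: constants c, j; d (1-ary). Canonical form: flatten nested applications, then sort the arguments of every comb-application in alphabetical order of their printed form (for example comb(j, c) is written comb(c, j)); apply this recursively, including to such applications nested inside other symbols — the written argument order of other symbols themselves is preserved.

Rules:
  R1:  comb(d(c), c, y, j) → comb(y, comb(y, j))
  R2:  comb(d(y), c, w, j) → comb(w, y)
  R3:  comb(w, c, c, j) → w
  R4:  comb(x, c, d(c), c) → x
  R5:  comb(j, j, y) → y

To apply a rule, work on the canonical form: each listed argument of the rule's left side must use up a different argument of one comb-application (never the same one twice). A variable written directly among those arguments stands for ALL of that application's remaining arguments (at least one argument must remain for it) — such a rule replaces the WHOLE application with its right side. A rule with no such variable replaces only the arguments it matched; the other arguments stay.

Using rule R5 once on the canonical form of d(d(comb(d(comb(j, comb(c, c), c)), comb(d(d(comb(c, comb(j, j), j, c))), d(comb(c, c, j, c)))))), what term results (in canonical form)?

Canonical form:  d(d(comb(d(comb(c, c, c, j)), d(comb(c, c, c, j)), d(d(comb(c, c, j, j, j))))))
R5 matches:  uses j, j;  y := comb(c, c, j)
The variable takes the whole remainder — replace the entire application.
New term:  d(d(comb(d(comb(c, c, c, j)), d(comb(c, c, c, j)), d(d(comb(c, c, j))))))

Answer: d(d(comb(d(comb(c, c, c, j)), d(comb(c, c, c, j)), d(d(comb(c, c, j))))))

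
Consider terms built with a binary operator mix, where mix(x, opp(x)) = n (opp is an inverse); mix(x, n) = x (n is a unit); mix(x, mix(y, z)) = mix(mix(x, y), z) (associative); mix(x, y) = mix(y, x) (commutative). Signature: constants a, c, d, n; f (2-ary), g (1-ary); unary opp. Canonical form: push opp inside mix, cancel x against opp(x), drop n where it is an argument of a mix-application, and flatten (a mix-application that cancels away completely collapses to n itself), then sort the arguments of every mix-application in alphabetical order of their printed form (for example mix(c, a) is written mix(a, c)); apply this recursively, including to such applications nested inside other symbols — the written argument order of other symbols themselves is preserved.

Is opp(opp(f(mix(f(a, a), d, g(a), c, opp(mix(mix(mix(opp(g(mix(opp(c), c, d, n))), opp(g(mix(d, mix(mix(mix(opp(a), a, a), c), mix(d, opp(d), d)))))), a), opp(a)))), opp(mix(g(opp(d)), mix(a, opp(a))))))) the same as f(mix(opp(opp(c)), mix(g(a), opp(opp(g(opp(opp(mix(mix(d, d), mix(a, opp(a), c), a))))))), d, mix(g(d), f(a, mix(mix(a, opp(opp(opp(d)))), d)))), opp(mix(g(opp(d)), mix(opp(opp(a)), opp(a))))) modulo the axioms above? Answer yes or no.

Answer: yes — both canonical forms are f(mix(c, d, f(a, a), g(a), g(d), g(mix(a, c, d, d))), opp(g(opp(d))))

Derivation:
Left:  opp(opp(f(mix(f(a, a), d, g(a), c, opp(mix(mix(mix(opp(g(mix(opp(c), c, d, n))), opp(g(mix(d, mix(mix(mix(opp(a), a, a), c), mix(d, opp(d), d)))))), a), opp(a)))), opp(mix(g(opp(d)), mix(a, opp(a)))))))
  Push opp inside:  distribute opp over mix and collapse double opp
  Combine occurrences:  f(mix(c, d, f(a, a), g(a), g(d), g(mix(a, c, d, d))), opp(g(opp(d))))
Right:  f(mix(opp(opp(c)), mix(g(a), opp(opp(g(opp(opp(mix(mix(d, d), mix(a, opp(a), c), a))))))), d, mix(g(d), f(a, mix(mix(a, opp(opp(opp(d)))), d)))), opp(mix(g(opp(d)), mix(opp(opp(a)), opp(a)))))
  Focus inside:  mix(opp(opp(c)), mix(g(a), opp(opp(g(opp(opp(mix(mix(d, d), mix(a, opp(a), c), a))))))), d, mix(g(d), f(a, mix(mix(a, opp(opp(opp(d)))), d))))
  Push opp inside:  distribute opp over mix and collapse double opp
  Collect terms:  mix(c, g(a), g(mix(a, c, d, d)), d, g(d), f(a, a))
  Sort arguments:  mix(c, d, f(a, a), g(a), g(d), g(mix(a, c, d, d)))
  Reassemble:  f(mix(c, d, f(a, a), g(a), g(d), g(mix(a, c, d, d))), opp(g(opp(d))))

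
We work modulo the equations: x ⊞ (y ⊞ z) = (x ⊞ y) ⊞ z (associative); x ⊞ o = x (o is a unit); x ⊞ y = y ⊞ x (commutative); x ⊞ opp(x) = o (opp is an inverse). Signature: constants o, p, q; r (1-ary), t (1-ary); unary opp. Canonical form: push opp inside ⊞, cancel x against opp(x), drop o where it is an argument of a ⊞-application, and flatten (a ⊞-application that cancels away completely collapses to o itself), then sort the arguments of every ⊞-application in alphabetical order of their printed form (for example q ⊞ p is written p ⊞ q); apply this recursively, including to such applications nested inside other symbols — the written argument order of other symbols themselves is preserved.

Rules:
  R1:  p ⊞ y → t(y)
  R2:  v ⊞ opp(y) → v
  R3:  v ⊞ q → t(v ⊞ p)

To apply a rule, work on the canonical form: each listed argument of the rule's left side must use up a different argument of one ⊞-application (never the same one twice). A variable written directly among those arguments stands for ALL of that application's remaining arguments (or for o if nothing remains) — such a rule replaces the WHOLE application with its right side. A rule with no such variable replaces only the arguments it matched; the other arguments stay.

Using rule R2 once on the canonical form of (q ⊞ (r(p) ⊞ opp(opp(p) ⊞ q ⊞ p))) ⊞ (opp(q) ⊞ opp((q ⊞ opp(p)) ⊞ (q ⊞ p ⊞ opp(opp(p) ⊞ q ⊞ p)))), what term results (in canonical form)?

Canonical form:  opp(q) ⊞ opp(q) ⊞ r(p)
Apply R2:  consuming opp(q);  v := opp(q) ⊞ r(p), y := q
The extension variable absorbs all remaining arguments, so the whole application is rewritten.
New term:  opp(q) ⊞ r(p)

Answer: opp(q) ⊞ r(p)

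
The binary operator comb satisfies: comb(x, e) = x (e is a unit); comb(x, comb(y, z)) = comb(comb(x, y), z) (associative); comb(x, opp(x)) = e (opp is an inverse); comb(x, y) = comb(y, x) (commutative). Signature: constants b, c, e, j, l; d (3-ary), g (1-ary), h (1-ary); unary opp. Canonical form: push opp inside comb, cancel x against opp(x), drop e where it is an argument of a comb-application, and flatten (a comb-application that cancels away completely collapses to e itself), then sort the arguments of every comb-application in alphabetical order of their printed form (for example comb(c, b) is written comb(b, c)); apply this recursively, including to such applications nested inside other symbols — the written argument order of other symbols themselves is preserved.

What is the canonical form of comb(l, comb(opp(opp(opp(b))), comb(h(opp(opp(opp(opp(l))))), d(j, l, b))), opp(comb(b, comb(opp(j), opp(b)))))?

Answer: comb(d(j, l, b), h(l), j, l, opp(b))

Derivation:
Push opp inside:  distribute opp over comb and collapse double opp
Collect:  comb(l, opp(b), h(l), d(j, l, b), j)
Sort arguments:  comb(d(j, l, b), h(l), j, l, opp(b))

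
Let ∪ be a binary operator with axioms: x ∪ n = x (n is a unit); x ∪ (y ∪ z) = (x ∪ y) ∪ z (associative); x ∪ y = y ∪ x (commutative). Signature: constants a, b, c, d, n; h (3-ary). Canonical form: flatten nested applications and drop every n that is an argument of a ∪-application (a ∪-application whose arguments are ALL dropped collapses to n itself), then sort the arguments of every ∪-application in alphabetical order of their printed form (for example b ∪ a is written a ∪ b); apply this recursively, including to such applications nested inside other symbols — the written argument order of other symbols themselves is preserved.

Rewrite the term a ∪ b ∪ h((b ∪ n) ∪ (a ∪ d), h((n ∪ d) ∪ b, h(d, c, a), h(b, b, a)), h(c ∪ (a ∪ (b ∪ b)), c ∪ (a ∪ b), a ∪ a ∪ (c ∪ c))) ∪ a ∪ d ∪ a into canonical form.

Answer: a ∪ a ∪ a ∪ b ∪ d ∪ h(a ∪ b ∪ d, h(b ∪ d, h(d, c, a), h(b, b, a)), h(a ∪ b ∪ b ∪ c, a ∪ b ∪ c, a ∪ a ∪ c ∪ c))

Derivation:
Simplify inside:  h((b ∪ n) ∪ (a ∪ d), h((n ∪ d) ∪ b, h(d, c, a), h(b, b, a)), h(c ∪ (a ∪ (b ∪ b)), c ∪ (a ∪ b), a ∪ a ∪ (c ∪ c)))  →  h(a ∪ b ∪ d, h(b ∪ d, h(d, c, a), h(b, b, a)), h(a ∪ b ∪ b ∪ c, a ∪ b ∪ c, a ∪ a ∪ c ∪ c))
Sort:  a ∪ a ∪ a ∪ b ∪ d ∪ h(a ∪ b ∪ d, h(b ∪ d, h(d, c, a), h(b, b, a)), h(a ∪ b ∪ b ∪ c, a ∪ b ∪ c, a ∪ a ∪ c ∪ c))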